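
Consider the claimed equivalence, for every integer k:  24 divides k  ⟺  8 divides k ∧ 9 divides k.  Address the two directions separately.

(⇒) fails; (⇐) holds.

(→) This fails: take k = 24. Certainly 24 ∣ 24, but 9 ∤ 24.

(←) Suppose 8 ∣ k and 9 ∣ k. Any common multiple of 8 and 9 is a multiple of their lcm; here gcd(8, 9) = 1, so lcm(8, 9) = 8·9 = 72, so 72 ∣ k. Since 24 ∣ 72, it follows that 24 ∣ k.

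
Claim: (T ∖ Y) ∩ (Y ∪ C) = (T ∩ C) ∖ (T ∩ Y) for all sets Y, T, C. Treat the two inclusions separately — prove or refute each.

Both inclusions hold; the sets are equal.

(⟸) Let x ∈ (T ∩ C) ∖ (T ∩ Y). Then x ∈ T ∩ C and x ∉ Y, from which x ∈ (T ∖ Y) ∩ (Y ∪ C).

(⟹) Let x ∈ (T ∖ Y) ∩ (Y ∪ C). Then x ∈ T ∩ C and x ∉ Y, from which x ∈ (T ∩ C) ∖ (T ∩ Y).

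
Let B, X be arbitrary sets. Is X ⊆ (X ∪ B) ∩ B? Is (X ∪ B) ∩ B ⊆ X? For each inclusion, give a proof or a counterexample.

(⟹) This inclusion fails. Take B = ∅, X = {1}; then 1 ∈ X but 1 ∉ (X ∪ B) ∩ B.

(⟸) This inclusion fails. Take B = {1}, X = ∅; then 1 ∈ (X ∪ B) ∩ B but 1 ∉ X.

(⊆) fails and (⊇) fails.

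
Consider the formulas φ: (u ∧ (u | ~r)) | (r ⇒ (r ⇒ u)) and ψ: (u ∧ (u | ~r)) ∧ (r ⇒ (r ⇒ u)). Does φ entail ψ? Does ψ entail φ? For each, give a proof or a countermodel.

Only the converse holds.

(←) Assume the antecedent. If r is true, the antecedent forces (r = T, u = T), and (u ∧ (u | ~r)) | (r ⇒ (r ⇒ u)) holds there. If r is false, (u ∧ (u | ~r)) | (r ⇒ (r ⇒ u)) reduces to true regardless of the other variables. Either way (u ∧ (u | ~r)) | (r ⇒ (r ⇒ u)) holds.

(→) This fails. Under r = F, u = F, the left side is true but the right side is false.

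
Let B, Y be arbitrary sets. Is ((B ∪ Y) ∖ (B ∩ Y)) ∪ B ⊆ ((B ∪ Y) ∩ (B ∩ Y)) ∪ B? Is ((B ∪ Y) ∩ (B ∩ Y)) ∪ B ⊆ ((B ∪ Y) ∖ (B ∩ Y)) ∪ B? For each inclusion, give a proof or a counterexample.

(⊆) fails; (⊇) holds.

(⟹) This inclusion fails. Take B = ∅, Y = {1}; then 1 ∈ ((B ∪ Y) ∖ (B ∩ Y)) ∪ B but 1 ∉ ((B ∪ Y) ∩ (B ∩ Y)) ∪ B.

(⟸) Let x ∈ ((B ∪ Y) ∩ (B ∩ Y)) ∪ B. Then either x ∈ B and x ∉ Y; or x ∈ B ∩ Y. In each case x ∈ ((B ∪ Y) ∖ (B ∩ Y)) ∪ B, so ((B ∪ Y) ∩ (B ∩ Y)) ∪ B ⊆ ((B ∪ Y) ∖ (B ∩ Y)) ∪ B.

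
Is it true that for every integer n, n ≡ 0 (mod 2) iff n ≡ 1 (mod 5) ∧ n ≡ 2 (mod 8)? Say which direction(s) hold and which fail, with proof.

[⇒] This fails: n = 0 gives 0 ≡ 0 (mod 2) but 0 ≡ 0 (mod 5), so the conjunction on the right does not hold.

[⇐] Conversely, if n ≡ 1 (mod 5) and n ≡ 2 (mod 8), then by the Chinese remainder theorem n ≡ 26 (mod 40). Since 26 ≡ 0 (mod 2) and 2 ∣ 40, we get n ≡ 0 (mod 2).

Only the reverse direction holds.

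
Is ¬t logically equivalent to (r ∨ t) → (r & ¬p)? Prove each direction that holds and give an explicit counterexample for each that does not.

(⇒) fails and (⇐) fails.

(→) This fails. Under t = F, p = T, r = T, the left side is true but the right side is false.

(←) This fails. Under t = T, p = F, r = T, the left side is false but the right side is true.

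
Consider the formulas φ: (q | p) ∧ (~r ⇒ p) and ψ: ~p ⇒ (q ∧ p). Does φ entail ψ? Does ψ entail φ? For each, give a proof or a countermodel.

(←) Assume the antecedent. If q is true, the antecedent forces (q = T, r = F, p = T) or (q = T, r = T, p = T), and (q | p) ∧ (~r ⇒ p) holds there. If q is false, the antecedent forces (q = F, r = F, p = T) or (q = F, r = T, p = T), and (q | p) ∧ (~r ⇒ p) holds there. Either way (q | p) ∧ (~r ⇒ p) holds.

(→) This fails. Under q = T, r = T, p = F, the left side is true but the right side is false.

(⇒) fails; (⇐) holds.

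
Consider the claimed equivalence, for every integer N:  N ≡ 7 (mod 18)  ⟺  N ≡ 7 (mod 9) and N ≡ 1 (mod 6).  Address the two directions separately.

Both directions hold.

(→) Suppose N ≡ 7 (mod 18); write N = 18j + 7. Since 9 ∣ 18, reducing mod 9 gives N ≡ 7 (mod 9); since 6 ∣ 18, reducing mod 6 gives N ≡ 7 ≡ 1 (mod 6).

(←) Conversely, if N ≡ 7 (mod 9) and N ≡ 1 (mod 6), then by the Chinese remainder theorem N ≡ 7 (mod 18). This is exactly N ≡ 7 (mod 18).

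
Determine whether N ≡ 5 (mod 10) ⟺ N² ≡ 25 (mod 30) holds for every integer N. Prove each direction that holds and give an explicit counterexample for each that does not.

[⇒] This fails: take N = 15. Then 15 ≡ 5 (mod 10), but 15² = 225 ≡ 15 (mod 30), not 25.

[⇐] Conversely, the residues r modulo 30 with r² ≡ 25 (mod 30) are exactly {5, 25}, and each is ≡ 5 (mod 10).

Only the reverse direction holds.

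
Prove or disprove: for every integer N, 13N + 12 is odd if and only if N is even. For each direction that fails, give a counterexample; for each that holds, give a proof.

Both directions fail.

[⇒] This fails: N = 3 gives 13N + 12 = 51, which is odd, but 3 is odd, not even.

[⇐] This also fails: N = 2 is even, but 13N + 12 = 38 is even, not odd.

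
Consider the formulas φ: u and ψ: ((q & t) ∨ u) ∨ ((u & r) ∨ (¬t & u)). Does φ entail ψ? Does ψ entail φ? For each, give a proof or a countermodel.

Forward direction. Assume the antecedent. If u is true, the consequent reduces to true regardless of the other variables. If u is false, the antecedent cannot hold. Either way the consequent holds.

Converse. This fails. Under r = F, q = T, u = F, t = T, the left side is false but the right side is true.

Only the forward direction holds.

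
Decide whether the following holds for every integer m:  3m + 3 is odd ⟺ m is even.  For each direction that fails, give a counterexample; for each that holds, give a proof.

Both implications hold.

[⇒] Suppose 3m + 3 is odd. Since 3 is odd, 3m and m have the same parity, so 3m + 3 ≡ m + 3 (mod 2). As 3 is odd, 3m + 3 is odd exactly when m is even. Thus m is even.

[⇐] Conversely, suppose m is even; write m = 2j. Then 3m + 3 = 3·(2j) + 3 = 2·3j + 3, which is odd.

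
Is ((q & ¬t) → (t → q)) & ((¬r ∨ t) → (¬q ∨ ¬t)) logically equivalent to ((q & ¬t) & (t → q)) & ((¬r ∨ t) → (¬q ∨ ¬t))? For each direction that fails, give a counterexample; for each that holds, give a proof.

(⇒) This fails. Under t = F, r = F, q = F, the left side is true but the right side is false.

(⇐) Assume the antecedent. If t is true, the antecedent cannot hold. If t is false, the consequent reduces to true regardless of the other variables. Either way the consequent holds.

The forward direction fails; the converse holds.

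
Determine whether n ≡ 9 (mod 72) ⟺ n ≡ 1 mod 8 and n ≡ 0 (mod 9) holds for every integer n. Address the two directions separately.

Both directions hold; the statement is true.

(⟹) Suppose n ≡ 9 (mod 72); write n = 72j + 9. Since 8 ∣ 72, reducing mod 8 gives n ≡ 9 ≡ 1 (mod 8); since 9 ∣ 72, reducing mod 9 gives n ≡ 9 ≡ 0 (mod 9).

(⟸) Conversely, if n ≡ 1 (mod 8) and n ≡ 0 (mod 9), then by the Chinese remainder theorem n ≡ 9 (mod 72). This is exactly n ≡ 9 (mod 72).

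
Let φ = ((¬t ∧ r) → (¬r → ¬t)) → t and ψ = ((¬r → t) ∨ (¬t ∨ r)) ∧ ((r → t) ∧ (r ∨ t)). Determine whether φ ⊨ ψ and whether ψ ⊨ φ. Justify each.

[⇐] Assume the antecedent. If r is true, the antecedent forces (r = T, t = T), and ((¬t ∧ r) → (¬r → ¬t)) → t holds there. If r is false, the antecedent forces (r = F, t = T), and ((¬t ∧ r) → (¬r → ¬t)) → t holds there. Either way ((¬t ∧ r) → (¬r → ¬t)) → t holds.

[⇒] Assume the antecedent. If r is true, the antecedent forces (r = T, t = T), and the consequent holds there. If r is false, the antecedent forces (r = F, t = T), and the consequent holds there. Either way the consequent holds.

Both directions hold.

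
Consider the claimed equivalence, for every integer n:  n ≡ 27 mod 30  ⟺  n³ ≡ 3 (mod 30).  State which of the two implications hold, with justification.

Both directions hold; the statement is true.

(→) Suppose n ≡ 27 mod 30. Write n = 30j + 27. Then (30j + 27)³ = 27000j³ + 72900j² + 65610j + 19683 = 30(900j³ + 2430j² + 2187j + 656) + 3, so n³ ≡ 3 (mod 30).

(←) Conversely, suppose n³ ≡ 3 (mod 30). The only residue r in {0, …, 29} with r³ ≡ 3 (mod 30) is r = 27, so n ≡ 27 (mod 30).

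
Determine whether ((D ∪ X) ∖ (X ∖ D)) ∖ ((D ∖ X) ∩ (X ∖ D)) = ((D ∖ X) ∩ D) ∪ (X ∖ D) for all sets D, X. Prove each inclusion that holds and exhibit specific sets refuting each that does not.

(⟹) This inclusion fails. Take D = {1}, X = {1}; then 1 ∈ ((D ∪ X) ∖ (X ∖ D)) ∖ ((D ∖ X) ∩ (X ∖ D)) but 1 ∉ ((D ∖ X) ∩ D) ∪ (X ∖ D).

(⟸) This inclusion fails. Take D = ∅, X = {1}; then 1 ∈ ((D ∖ X) ∩ D) ∪ (X ∖ D) but 1 ∉ ((D ∪ X) ∖ (X ∖ D)) ∖ ((D ∖ X) ∩ (X ∖ D)).

Neither inclusion holds.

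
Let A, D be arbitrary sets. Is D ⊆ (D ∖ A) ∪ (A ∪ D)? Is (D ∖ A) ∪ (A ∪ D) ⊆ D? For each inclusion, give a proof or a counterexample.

The sets are not equal: only the forward inclusion holds.

(⊆) Let x ∈ D. Then either x ∈ D and x ∉ A; or x ∈ A ∩ D. In each case x ∈ (D ∖ A) ∪ (A ∪ D), so D ⊆ (D ∖ A) ∪ (A ∪ D).

(⊇) This inclusion fails. Take A = {1}, D = ∅; then 1 ∈ (D ∖ A) ∪ (A ∪ D) but 1 ∉ D.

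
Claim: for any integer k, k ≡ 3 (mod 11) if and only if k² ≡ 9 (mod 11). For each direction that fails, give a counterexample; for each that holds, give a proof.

[⇒] Suppose k ≡ 3 (mod 11). Write k = 11j + 3. Then (11j + 3)² = 121j² + 66j + 9 = 11(11j² + 6j) + 9, so k² ≡ 9 (mod 11).

[⇐] This fails: take k = 8. Then 8² = 64 ≡ 9 (mod 11), yet 8 ≡ 8 (mod 11), not 3.

Not equivalent: only (⇒) holds.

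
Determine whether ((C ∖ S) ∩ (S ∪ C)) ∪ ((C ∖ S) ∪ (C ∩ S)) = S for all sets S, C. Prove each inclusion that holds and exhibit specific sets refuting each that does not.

(⟹) This inclusion fails. Take S = ∅, C = {1}; then 1 ∈ ((C ∖ S) ∩ (S ∪ C)) ∪ ((C ∖ S) ∪ (C ∩ S)) but 1 ∉ S.

(⟸) This inclusion fails. Take S = {1}, C = ∅; then 1 ∈ S but 1 ∉ ((C ∖ S) ∩ (S ∪ C)) ∪ ((C ∖ S) ∪ (C ∩ S)).

Both inclusions fail.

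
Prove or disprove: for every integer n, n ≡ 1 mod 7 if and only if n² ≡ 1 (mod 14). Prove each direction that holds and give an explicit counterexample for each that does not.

Forward direction. This fails: take n = 8. Then 8 ≡ 1 (mod 7), but 8² = 64 ≡ 8 (mod 14), not 1.

Converse. This fails: take n = 13. Then 13² = 169 ≡ 1 (mod 14), yet 13 ≡ 6 (mod 7), not 1.

Neither direction holds.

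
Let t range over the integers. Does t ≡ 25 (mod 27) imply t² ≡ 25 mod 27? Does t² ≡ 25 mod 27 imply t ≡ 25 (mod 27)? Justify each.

Both directions fail.

Forward direction. This fails: take t = 25. Then 25 ≡ 25 (mod 27), but 25² = 625 ≡ 4 (mod 27), not 25.

Converse. This fails: take t = 5. Then 5² = 25 ≡ 25 (mod 27), yet 5 ≡ 5 (mod 27), not 25.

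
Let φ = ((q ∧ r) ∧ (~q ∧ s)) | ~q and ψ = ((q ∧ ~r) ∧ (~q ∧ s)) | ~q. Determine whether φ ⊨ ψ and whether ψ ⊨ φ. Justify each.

[⇐] Assume the antecedent. If q is true, the antecedent cannot hold. If q is false, ((q ∧ r) ∧ (~q ∧ s)) | ~q reduces to true regardless of the other variables. Either way ((q ∧ r) ∧ (~q ∧ s)) | ~q holds.

[⇒] Assume the antecedent. If q is true, the antecedent cannot hold. If q is false, ((q ∧ ~r) ∧ (~q ∧ s)) | ~q reduces to true regardless of the other variables. Either way ((q ∧ ~r) ∧ (~q ∧ s)) | ~q holds.

Equivalent; both directions hold.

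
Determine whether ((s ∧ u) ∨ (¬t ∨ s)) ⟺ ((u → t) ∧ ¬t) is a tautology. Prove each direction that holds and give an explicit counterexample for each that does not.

The forward direction fails; the converse holds.

(⟸) Assume the antecedent. If s is true, (s ∧ u) ∨ (¬t ∨ s) reduces to true regardless of the other variables. If s is false, the antecedent forces (s = F, t = F, u = F), and (s ∧ u) ∨ (¬t ∨ s) holds there. Either way (s ∧ u) ∨ (¬t ∨ s) holds.

(⟹) This fails. Under s = T, t = T, u = F, the left side is true but the right side is false.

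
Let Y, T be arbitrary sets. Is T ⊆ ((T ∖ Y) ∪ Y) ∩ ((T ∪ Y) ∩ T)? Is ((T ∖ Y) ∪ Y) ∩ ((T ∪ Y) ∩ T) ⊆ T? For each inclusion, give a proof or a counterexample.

The two sets are equal.

(⟸) Let x ∈ ((T ∖ Y) ∪ Y) ∩ ((T ∪ Y) ∩ T). Then either x ∈ T and x ∉ Y; or x ∈ Y ∩ T. In each case x ∈ T, so ((T ∖ Y) ∪ Y) ∩ ((T ∪ Y) ∩ T) ⊆ T.

(⟹) Let x ∈ T. Then either x ∈ T and x ∉ Y; or x ∈ Y ∩ T. In each case x ∈ ((T ∖ Y) ∪ Y) ∩ ((T ∪ Y) ∩ T), so T ⊆ ((T ∖ Y) ∪ Y) ∩ ((T ∪ Y) ∩ T).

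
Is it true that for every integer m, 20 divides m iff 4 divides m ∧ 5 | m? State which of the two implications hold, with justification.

The biconditional holds.

(⇒) If 20 ∣ m, write m = 20q. Since 20 = 5·4, m = 4·(5q), so 4 ∣ m; and since 20 = 4·5, m = 5·(4q), so 5 ∣ m.

(⇐) Suppose 4 ∣ m and 5 ∣ m. Any common multiple of 4 and 5 is a multiple of their lcm; here gcd(4, 5) = 1, so lcm(4, 5) = 4·5 = 20, so 20 ∣ m.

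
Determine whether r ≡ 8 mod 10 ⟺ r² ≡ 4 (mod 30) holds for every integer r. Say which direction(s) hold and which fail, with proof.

Neither implication holds.

Forward direction. This fails: take r = 18. Then 18 ≡ 8 (mod 10), but 18² = 324 ≡ 24 (mod 30), not 4.

Converse. This fails: take r = 2. Then 2² = 4 ≡ 4 (mod 30), yet 2 ≡ 2 (mod 10), not 8.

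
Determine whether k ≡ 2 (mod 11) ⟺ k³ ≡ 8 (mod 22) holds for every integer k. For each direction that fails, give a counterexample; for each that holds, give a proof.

Only the converse holds.

(⇒) This fails: take k = 13. Then 13 ≡ 2 (mod 11), but 13³ = 2197 ≡ 19 (mod 22), not 8.

(⇐) Conversely, the residues r modulo 22 with r³ ≡ 8 (mod 22) are exactly {2}, and each is ≡ 2 (mod 11).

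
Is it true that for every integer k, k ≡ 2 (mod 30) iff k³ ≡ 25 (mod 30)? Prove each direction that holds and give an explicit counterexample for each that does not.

[⇒] This fails: take k = 2. Then 2 ≡ 2 (mod 30), but 2³ = 8 ≡ 8 (mod 30), not 25.

[⇐] This fails: take k = 25. Then 25³ = 15625 ≡ 25 (mod 30), yet 25 ≡ 25 (mod 30), not 2.

Both directions fail.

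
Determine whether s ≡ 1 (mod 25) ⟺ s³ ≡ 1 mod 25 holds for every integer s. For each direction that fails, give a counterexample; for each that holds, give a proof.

Both directions hold.

Forward direction. Suppose s ≡ 1 (mod 25). Write s = 25j + 1. Then (25j + 1)³ = 15625j³ + 1875j² + 75j + 1 = 25(625j³ + 75j² + 3j) + 1, so s³ ≡ 1 (mod 25).

Converse. Suppose s³ ≡ 1 (mod 25). The only residue r in {0, …, 24} with r³ ≡ 1 (mod 25) is r = 1, so s ≡ 1 (mod 25).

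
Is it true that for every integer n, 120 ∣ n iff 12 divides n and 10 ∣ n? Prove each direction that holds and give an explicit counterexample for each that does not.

(⟹) If 120 ∣ n, write n = 120q. Since 120 = 10·12, n = 12·(10q), so 12 ∣ n; and since 120 = 12·10, n = 10·(12q), so 10 ∣ n.

(⟸) This fails: take n = 60. Both 12 ∣ 60 and 10 ∣ 60, yet 60 is not a multiple of 120 (since 60 = 0·120 + 60), so 120 ∤ 60.

Only the forward implication holds.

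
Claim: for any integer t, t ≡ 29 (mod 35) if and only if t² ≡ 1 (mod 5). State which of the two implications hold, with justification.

Converse. This fails: take t = 1. Then 1² = 1 ≡ 1 (mod 5), yet 1 ≡ 1 (mod 35), not 29.

Forward direction. Suppose t ≡ 29 (mod 35). Then t² ≡ 29² = 841 (mod 35), and since 5 ∣ 35, also t² ≡ 1 (mod 5).

The forward direction holds; the converse fails.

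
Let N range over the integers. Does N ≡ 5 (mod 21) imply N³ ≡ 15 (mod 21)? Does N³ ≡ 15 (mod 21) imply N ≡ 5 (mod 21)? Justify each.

(⇒) This fails: take N = 5. Then 5 ≡ 5 (mod 21), but 5³ = 125 ≡ 20 (mod 21), not 15.

(⇐) This fails: take N = 9. Then 9³ = 729 ≡ 15 (mod 21), yet 9 ≡ 9 (mod 21), not 5.

(⇒) fails and (⇐) fails.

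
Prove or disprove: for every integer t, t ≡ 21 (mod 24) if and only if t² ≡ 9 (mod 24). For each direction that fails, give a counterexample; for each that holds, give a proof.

Forward direction. Suppose t ≡ 21 (mod 24). Write t = 24j + 21. Then (24j + 21)² = 576j² + 1008j + 441 = 24(24j² + 42j + 18) + 9, so t² ≡ 9 (mod 24).

Converse. This fails: take t = 3. Then 3² = 9 ≡ 9 (mod 24), yet 3 ≡ 3 (mod 24), not 21.

The forward direction holds; the converse fails.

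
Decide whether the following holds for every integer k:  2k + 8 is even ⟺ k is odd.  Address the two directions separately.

Only the converse holds.

(→) This fails: take k = 0. Then 2k + 8 = 8, which is even, yet k = 0 is even, not odd.

(←) Suppose k is odd. Since 2 is even, 2k is even for every k, so 2k + 8 has the same parity as 8, which is even. Hence 2k + 8 is even.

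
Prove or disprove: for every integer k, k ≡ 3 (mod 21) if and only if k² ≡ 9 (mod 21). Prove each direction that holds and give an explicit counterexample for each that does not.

(→) Suppose k ≡ 3 (mod 21). Write k = 21j + 3. Then (21j + 3)² = 441j² + 126j + 9 = 21(21j² + 6j) + 9, so k² ≡ 9 (mod 21).

(←) This fails: take k = 18. Then 18² = 324 ≡ 9 (mod 21), yet 18 ≡ 18 (mod 21), not 3.

Not equivalent: only (⇒) holds.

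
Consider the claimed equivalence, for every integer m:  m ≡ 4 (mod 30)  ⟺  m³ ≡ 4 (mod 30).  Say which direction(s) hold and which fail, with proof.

Both directions hold.

(⇒) Suppose m ≡ 4 (mod 30). Write m = 30j + 4. Then (30j + 4)³ = 27000j³ + 10800j² + 1440j + 64 = 30(900j³ + 360j² + 48j + 2) + 4, so m³ ≡ 4 (mod 30).

(⇐) Conversely, suppose m³ ≡ 4 (mod 30). The only residue r in {0, …, 29} with r³ ≡ 4 (mod 30) is r = 4, so m ≡ 4 (mod 30).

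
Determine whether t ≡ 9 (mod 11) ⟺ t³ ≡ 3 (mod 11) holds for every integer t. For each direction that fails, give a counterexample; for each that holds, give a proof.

Both directions hold.

Forward direction. Suppose t ≡ 9 (mod 11). Write t = 11j + 9. Then (11j + 9)³ = 1331j³ + 3267j² + 2673j + 729 = 11(121j³ + 297j² + 243j + 66) + 3, so t³ ≡ 3 (mod 11).

Converse. Suppose t³ ≡ 3 (mod 11). The only residue r in {0, …, 10} with r³ ≡ 3 (mod 11) is r = 9, so t ≡ 9 (mod 11).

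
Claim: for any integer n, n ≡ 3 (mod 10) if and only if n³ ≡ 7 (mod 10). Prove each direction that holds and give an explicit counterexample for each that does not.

Both implications hold.

(→) Suppose n ≡ 3 (mod 10). Write n = 10j + 3. Then (10j + 3)³ = 1000j³ + 900j² + 270j + 27 = 10(100j³ + 90j² + 27j + 2) + 7, so n³ ≡ 7 (mod 10).

(←) Conversely, suppose n³ ≡ 7 (mod 10). The only residue r in {0, …, 9} with r³ ≡ 7 (mod 10) is r = 3, so n ≡ 3 (mod 10).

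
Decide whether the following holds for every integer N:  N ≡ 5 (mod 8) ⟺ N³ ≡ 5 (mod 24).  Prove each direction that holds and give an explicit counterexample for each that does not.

(⟹) This fails: take N = 13. Then 13 ≡ 5 (mod 8), but 13³ = 2197 ≡ 13 (mod 24), not 5.

(⟸) Conversely, the residues r modulo 24 with r³ ≡ 5 (mod 24) are exactly {5}, and each is ≡ 5 (mod 8).

Not equivalent: only (⇐) holds.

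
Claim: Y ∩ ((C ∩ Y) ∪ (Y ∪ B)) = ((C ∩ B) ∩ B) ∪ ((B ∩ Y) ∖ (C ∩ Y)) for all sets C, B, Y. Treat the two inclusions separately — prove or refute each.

(⟹) This inclusion fails. Take C = ∅, B = ∅, Y = {1}; then 1 ∈ Y ∩ ((C ∩ Y) ∪ (Y ∪ B)) but 1 ∉ ((C ∩ B) ∩ B) ∪ ((B ∩ Y) ∖ (C ∩ Y)).

(⟸) This inclusion fails. Take C = {1}, B = {1}, Y = ∅; then 1 ∈ ((C ∩ B) ∩ B) ∪ ((B ∩ Y) ∖ (C ∩ Y)) but 1 ∉ Y ∩ ((C ∩ Y) ∪ (Y ∪ B)).

Neither inclusion holds.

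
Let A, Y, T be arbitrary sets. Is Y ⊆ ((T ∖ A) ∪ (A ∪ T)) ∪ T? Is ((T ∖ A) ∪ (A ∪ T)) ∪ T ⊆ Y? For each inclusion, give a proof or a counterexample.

(⊆) This inclusion fails. Take A = ∅, Y = {1}, T = ∅; then 1 ∈ Y but 1 ∉ ((T ∖ A) ∪ (A ∪ T)) ∪ T.

(⊇) This inclusion fails. Take A = {1}, Y = ∅, T = ∅; then 1 ∈ ((T ∖ A) ∪ (A ∪ T)) ∪ T but 1 ∉ Y.

Both inclusions fail.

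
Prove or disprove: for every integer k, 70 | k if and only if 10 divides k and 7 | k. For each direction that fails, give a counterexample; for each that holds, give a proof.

(→) If 70 ∣ k, write k = 70q. Since 70 = 7·10, k = 10·(7q), so 10 ∣ k; and since 70 = 10·7, k = 7·(10q), so 7 ∣ k.

(←) Suppose 10 ∣ k and 7 ∣ k. Any common multiple of 10 and 7 is a multiple of their lcm; here gcd(10, 7) = 1, so lcm(10, 7) = 10·7 = 70, so 70 ∣ k.

Both directions hold; the statement is true.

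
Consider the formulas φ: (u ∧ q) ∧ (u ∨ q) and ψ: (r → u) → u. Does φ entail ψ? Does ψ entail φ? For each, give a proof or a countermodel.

[⇒] Assume the antecedent. If u is true, (r → u) → u reduces to true regardless of the other variables. If u is false, the antecedent cannot hold. Either way (r → u) → u holds.

[⇐] This fails. Under u = T, q = F, r = F, the left side is false but the right side is true.

Not equivalent: only (⇒) holds.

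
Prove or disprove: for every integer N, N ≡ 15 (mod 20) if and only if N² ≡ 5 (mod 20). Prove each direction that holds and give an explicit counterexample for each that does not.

The forward direction holds; the converse fails.

(⟹) Suppose N ≡ 15 (mod 20). Write N = 20j + 15. Then (20j + 15)² = 400j² + 600j + 225 = 20(20j² + 30j + 11) + 5, so N² ≡ 5 (mod 20).

(⟸) This fails: take N = 5. Then 5² = 25 ≡ 5 (mod 20), yet 5 ≡ 5 (mod 20), not 15.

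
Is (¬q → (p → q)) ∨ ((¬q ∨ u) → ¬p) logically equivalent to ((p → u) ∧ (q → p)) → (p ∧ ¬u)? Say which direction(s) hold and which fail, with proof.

(⇒) This fails. Under p = F, q = F, u = F, the left side is true but the right side is false.

(⇐) This fails. Under p = T, q = F, u = F, the left side is false but the right side is true.

Both directions fail.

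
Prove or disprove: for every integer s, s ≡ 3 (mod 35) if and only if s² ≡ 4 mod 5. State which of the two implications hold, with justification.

(⟸) This fails: take s = 2. Then 2² = 4 ≡ 4 (mod 5), yet 2 ≡ 2 (mod 35), not 3.

(⟹) Suppose s ≡ 3 (mod 35). Then s² ≡ 3² = 9 (mod 35), and since 5 ∣ 35, also s² ≡ 4 (mod 5).

The forward direction holds; the converse fails.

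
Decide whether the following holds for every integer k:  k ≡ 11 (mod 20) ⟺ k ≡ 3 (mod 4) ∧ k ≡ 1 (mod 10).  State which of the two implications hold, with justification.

[⇒] Suppose k ≡ 11 (mod 20); write k = 20j + 11. Since 4 ∣ 20, reducing mod 4 gives k ≡ 11 ≡ 3 (mod 4); since 10 ∣ 20, reducing mod 10 gives k ≡ 11 ≡ 1 (mod 10).

[⇐] Conversely, if k ≡ 3 (mod 4) and k ≡ 1 (mod 10), then by the Chinese remainder theorem k ≡ 11 (mod 20). This is exactly k ≡ 11 (mod 20).

Both implications hold.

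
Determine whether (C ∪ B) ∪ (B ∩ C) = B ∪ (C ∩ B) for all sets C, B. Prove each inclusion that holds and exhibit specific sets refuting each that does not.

(⟹) This inclusion fails. Take C = {1}, B = ∅; then 1 ∈ (C ∪ B) ∪ (B ∩ C) but 1 ∉ B ∪ (C ∩ B).

(⟸) Let x ∈ B ∪ (C ∩ B). Then either x ∈ B and x ∉ C; or x ∈ C ∩ B. In each case x ∈ (C ∪ B) ∪ (B ∩ C), so B ∪ (C ∩ B) ⊆ (C ∪ B) ∪ (B ∩ C).

(⊆) fails; (⊇) holds.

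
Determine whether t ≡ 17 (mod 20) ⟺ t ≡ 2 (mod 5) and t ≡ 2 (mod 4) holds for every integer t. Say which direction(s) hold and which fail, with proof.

Both directions fail.

(→) This fails: t = 17 gives 17 ≡ 17 (mod 20) but 17 ≡ 1 (mod 4), so the conjunction on the right does not hold.

(←) This fails: t = 2 satisfies both congruences on the right (2 ≡ 2 mod 5 and 2 ≡ 2 mod 4) yet 2 ≡ 2 (mod 20), not 17.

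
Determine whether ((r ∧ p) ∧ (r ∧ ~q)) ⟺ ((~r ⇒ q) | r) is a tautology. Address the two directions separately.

Converse. This fails. Under q = T, p = F, r = F, the left side is false but the right side is true.

Forward direction. Assume the antecedent. If q is true, the antecedent cannot hold. If q is false, the antecedent forces (q = F, p = T, r = T), and (~r ⇒ q) | r holds there. Either way (~r ⇒ q) | r holds.

(⇒) holds; (⇐) fails.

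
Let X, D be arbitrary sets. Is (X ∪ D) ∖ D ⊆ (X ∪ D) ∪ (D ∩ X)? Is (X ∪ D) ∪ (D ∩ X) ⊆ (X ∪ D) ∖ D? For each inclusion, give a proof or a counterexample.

(⟸) This inclusion fails. Take X = ∅, D = {1}; then 1 ∈ (X ∪ D) ∪ (D ∩ X) but 1 ∉ (X ∪ D) ∖ D.

(⟹) Let x ∈ (X ∪ D) ∖ D. Then x ∈ X and x ∉ D, from which x ∈ (X ∪ D) ∪ (D ∩ X).

The sets are not equal: only the forward inclusion holds.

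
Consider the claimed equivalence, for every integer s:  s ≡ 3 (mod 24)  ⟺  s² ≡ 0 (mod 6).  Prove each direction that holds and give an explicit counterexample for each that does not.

Both directions fail.

(⇒) This fails: take s = 3. Then 3 ≡ 3 (mod 24), but 3² = 9 ≡ 3 (mod 6), not 0.

(⇐) This fails: take s = 0. Then 0² = 0 ≡ 0 (mod 6), yet 0 ≡ 0 (mod 24), not 3.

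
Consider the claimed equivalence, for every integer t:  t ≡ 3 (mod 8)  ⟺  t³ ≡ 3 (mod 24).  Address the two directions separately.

[⇐] The residues r modulo 24 with r³ ≡ 3 (mod 24) are exactly {3}, and each is ≡ 3 (mod 8).

[⇒] This fails: take t = 11. Then 11 ≡ 3 (mod 8), but 11³ = 1331 ≡ 11 (mod 24), not 3.

(⇒) fails; (⇐) holds.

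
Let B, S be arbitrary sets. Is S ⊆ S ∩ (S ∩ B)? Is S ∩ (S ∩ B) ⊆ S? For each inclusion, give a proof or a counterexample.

Reverse inclusion. Let x ∈ S ∩ (S ∩ B). Then x ∈ B ∩ S, from which x ∈ S.

Forward inclusion. This inclusion fails. Take B = ∅, S = {1}; then 1 ∈ S but 1 ∉ S ∩ (S ∩ B).

The sets are not equal: only the reverse inclusion holds.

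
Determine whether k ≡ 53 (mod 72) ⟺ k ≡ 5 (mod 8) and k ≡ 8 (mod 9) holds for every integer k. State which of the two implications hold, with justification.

The biconditional holds.

(⇒) Suppose k ≡ 53 (mod 72); write k = 72j + 53. Since 8 ∣ 72, reducing mod 8 gives k ≡ 53 ≡ 5 (mod 8); since 9 ∣ 72, reducing mod 9 gives k ≡ 53 ≡ 8 (mod 9).

(⇐) Conversely, if k ≡ 5 (mod 8) and k ≡ 8 (mod 9), then by the Chinese remainder theorem k ≡ 53 (mod 72). This is exactly k ≡ 53 (mod 72).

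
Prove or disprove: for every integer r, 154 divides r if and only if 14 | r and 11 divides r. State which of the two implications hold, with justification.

Both directions hold.

(⇐) Suppose 14 ∣ r and 11 ∣ r. Any common multiple of 14 and 11 is a multiple of their lcm; here gcd(14, 11) = 1, so lcm(14, 11) = 14·11 = 154, so 154 ∣ r.

(⇒) If 154 ∣ r, write r = 154q. Since 154 = 11·14, r = 14·(11q), so 14 ∣ r; and since 154 = 14·11, r = 11·(14q), so 11 ∣ r.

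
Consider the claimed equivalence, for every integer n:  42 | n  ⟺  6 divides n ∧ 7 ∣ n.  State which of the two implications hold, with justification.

(⟹) If 42 ∣ n, write n = 42q. Since 42 = 7·6, n = 6·(7q), so 6 ∣ n; and since 42 = 6·7, n = 7·(6q), so 7 ∣ n.

(⟸) Suppose 6 ∣ n and 7 ∣ n. Any common multiple of 6 and 7 is a multiple of their lcm; here gcd(6, 7) = 1, so lcm(6, 7) = 6·7 = 42, so 42 ∣ n.

Both directions hold.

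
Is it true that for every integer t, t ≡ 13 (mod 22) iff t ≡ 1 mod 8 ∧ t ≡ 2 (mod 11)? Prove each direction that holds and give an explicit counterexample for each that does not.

(⇒) fails; (⇐) holds.

[⇒] This fails: t = 35 gives 35 ≡ 13 (mod 22) but 35 ≡ 3 (mod 8), so the conjunction on the right does not hold.

[⇐] Conversely, if t ≡ 1 (mod 8) and t ≡ 2 (mod 11), then by the Chinese remainder theorem t ≡ 57 (mod 88). Since 57 ≡ 13 (mod 22) and 22 ∣ 88, we get t ≡ 13 (mod 22).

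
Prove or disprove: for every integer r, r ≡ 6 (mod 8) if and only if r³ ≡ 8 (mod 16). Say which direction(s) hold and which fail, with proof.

[⇒] Suppose r ≡ 6 (mod 8). Working modulo 16, r ∈ {6, 14}; for each such r, r³ ≡ 8 (mod 16).

[⇐] This fails: take r = 2. Then 2³ = 8 ≡ 8 (mod 16), yet 2 ≡ 2 (mod 8), not 6.

The forward direction holds; the converse fails.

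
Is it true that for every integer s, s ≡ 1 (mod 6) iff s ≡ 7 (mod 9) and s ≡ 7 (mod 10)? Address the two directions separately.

(⟹) This fails: s = 1 gives 1 ≡ 1 (mod 6) but 1 ≡ 1 (mod 9), so the conjunction on the right does not hold.

(⟸) Conversely, if s ≡ 7 (mod 9) and s ≡ 7 (mod 10), then by the Chinese remainder theorem s ≡ 7 (mod 90). Since 7 ≡ 1 (mod 6) and 6 ∣ 90, we get s ≡ 1 (mod 6).

Not equivalent: only (⇐) holds.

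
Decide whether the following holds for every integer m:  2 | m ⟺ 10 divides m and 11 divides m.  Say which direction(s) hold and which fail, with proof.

Not equivalent: only (⇐) holds.

[⇒] This fails: take m = 2. Certainly 2 ∣ 2, but 10 ∤ 2.

[⇐] Suppose 10 ∣ m and 11 ∣ m. Any common multiple of 10 and 11 is a multiple of their lcm; here gcd(10, 11) = 1, so lcm(10, 11) = 10·11 = 110, so 110 ∣ m. Since 2 ∣ 110, it follows that 2 ∣ m.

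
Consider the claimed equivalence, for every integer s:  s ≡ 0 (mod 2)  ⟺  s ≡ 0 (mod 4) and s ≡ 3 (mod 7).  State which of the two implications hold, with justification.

(←) If s ≡ 0 (mod 4) and s ≡ 3 (mod 7), then by the Chinese remainder theorem s ≡ 24 (mod 28). Since 24 ≡ 0 (mod 2) and 2 ∣ 28, we get s ≡ 0 (mod 2).

(→) This fails: s = 0 gives 0 ≡ 0 (mod 2) but 0 ≡ 0 (mod 7), so the conjunction on the right does not hold.

Only the converse holds.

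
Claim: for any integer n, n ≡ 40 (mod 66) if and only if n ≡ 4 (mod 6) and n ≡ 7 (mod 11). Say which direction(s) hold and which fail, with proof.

Both implications hold.

[⇒] Suppose n ≡ 40 (mod 66); write n = 66j + 40. Since 6 ∣ 66, reducing mod 6 gives n ≡ 40 ≡ 4 (mod 6); since 11 ∣ 66, reducing mod 11 gives n ≡ 40 ≡ 7 (mod 11).

[⇐] Conversely, if n ≡ 4 (mod 6) and n ≡ 7 (mod 11), then by the Chinese remainder theorem n ≡ 40 (mod 66). This is exactly n ≡ 40 (mod 66).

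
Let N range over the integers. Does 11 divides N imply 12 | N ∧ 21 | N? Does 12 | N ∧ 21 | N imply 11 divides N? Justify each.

(⇒) fails and (⇐) fails.

(→) This fails: take N = 11. Certainly 11 ∣ 11, but 12 ∤ 11.

(←) This fails: take N = 84. Both 12 ∣ 84 and 21 ∣ 84, yet 84 is not a multiple of 11 (since 84 = 7·11 + 7), so 11 ∤ 84.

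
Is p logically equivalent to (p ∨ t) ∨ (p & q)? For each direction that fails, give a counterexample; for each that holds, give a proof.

Only the forward direction holds.

(→) Assume the antecedent. If p is true, (p ∨ t) ∨ (p & q) reduces to true regardless of the other variables. If p is false, the antecedent cannot hold. Either way (p ∨ t) ∨ (p & q) holds.

(←) This fails. Under p = F, t = T, q = F, the left side is false but the right side is true.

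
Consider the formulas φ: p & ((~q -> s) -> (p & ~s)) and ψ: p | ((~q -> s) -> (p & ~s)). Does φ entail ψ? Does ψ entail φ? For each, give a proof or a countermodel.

The forward direction holds; the converse fails.

(→) Assume the antecedent. If s is true, the antecedent cannot hold. If s is false, the antecedent forces (s = F, q = F, p = T) or (s = F, q = T, p = T), and p | ((~q -> s) -> (p & ~s)) holds there. Either way p | ((~q -> s) -> (p & ~s)) holds.

(←) This fails. Under s = F, q = F, p = F, the left side is false but the right side is true.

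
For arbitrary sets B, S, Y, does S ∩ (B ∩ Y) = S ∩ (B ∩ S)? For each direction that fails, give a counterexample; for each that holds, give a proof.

The sets are not equal: only the forward inclusion holds.

(⊆) Let x ∈ S ∩ (B ∩ Y). Then x ∈ B ∩ S ∩ Y, from which x ∈ S ∩ (B ∩ S).

(⊇) This inclusion fails. Take B = {1}, S = {1}, Y = ∅; then 1 ∈ S ∩ (B ∩ S) but 1 ∉ S ∩ (B ∩ Y).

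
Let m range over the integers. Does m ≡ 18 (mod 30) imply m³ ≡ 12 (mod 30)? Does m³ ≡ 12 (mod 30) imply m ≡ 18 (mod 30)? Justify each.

Equivalent; both directions hold.

(⇐) Suppose m³ ≡ 12 (mod 30). The only residue r in {0, …, 29} with r³ ≡ 12 (mod 30) is r = 18, so m ≡ 18 (mod 30).

(⇒) Suppose m ≡ 18 (mod 30). Write m = 30j + 18. Then (30j + 18)³ = 27000j³ + 48600j² + 29160j + 5832 = 30(900j³ + 1620j² + 972j + 194) + 12, so m³ ≡ 12 (mod 30).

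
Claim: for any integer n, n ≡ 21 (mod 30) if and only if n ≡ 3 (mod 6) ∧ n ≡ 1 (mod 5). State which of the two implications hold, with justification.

The biconditional holds.

(→) Suppose n ≡ 21 (mod 30); write n = 30j + 21. Since 6 ∣ 30, reducing mod 6 gives n ≡ 21 ≡ 3 (mod 6); since 5 ∣ 30, reducing mod 5 gives n ≡ 21 ≡ 1 (mod 5).

(←) Conversely, if n ≡ 3 (mod 6) and n ≡ 1 (mod 5), then by the Chinese remainder theorem n ≡ 21 (mod 30). This is exactly n ≡ 21 (mod 30).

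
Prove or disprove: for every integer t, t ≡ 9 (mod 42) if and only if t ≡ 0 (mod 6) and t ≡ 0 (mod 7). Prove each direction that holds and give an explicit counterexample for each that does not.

Forward direction. This fails: t = 9 gives 9 ≡ 9 (mod 42) but 9 ≡ 3 (mod 6), so the conjunction on the right does not hold.

Converse. This fails: t = 0 satisfies both congruences on the right (0 ≡ 0 mod 6 and 0 ≡ 0 mod 7) yet 0 ≡ 0 (mod 42), not 9.

Neither implication holds.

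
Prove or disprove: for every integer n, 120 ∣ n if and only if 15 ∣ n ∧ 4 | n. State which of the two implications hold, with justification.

(←) This fails: take n = 60. Both 15 ∣ 60 and 4 ∣ 60, yet 60 is not a multiple of 120 (since 60 = 0·120 + 60), so 120 ∤ 60.

(→) If 120 ∣ n, write n = 120q. Since 120 = 8·15, n = 15·(8q), so 15 ∣ n; and since 120 = 30·4, n = 4·(30q), so 4 ∣ n.

The forward direction holds; the converse fails.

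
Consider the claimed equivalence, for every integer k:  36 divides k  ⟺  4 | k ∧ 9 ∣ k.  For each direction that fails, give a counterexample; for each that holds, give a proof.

Both directions hold; the statement is true.

[⇒] If 36 ∣ k, write k = 36q. Since 36 = 9·4, k = 4·(9q), so 4 ∣ k; and since 36 = 4·9, k = 9·(4q), so 9 ∣ k.

[⇐] Suppose 4 ∣ k and 9 ∣ k. Any common multiple of 4 and 9 is a multiple of their lcm; here gcd(4, 9) = 1, so lcm(4, 9) = 4·9 = 36, so 36 ∣ k.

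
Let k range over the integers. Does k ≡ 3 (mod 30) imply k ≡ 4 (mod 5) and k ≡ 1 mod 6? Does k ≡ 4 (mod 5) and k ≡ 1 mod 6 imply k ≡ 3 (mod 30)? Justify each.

(→) This fails: k = 3 gives 3 ≡ 3 (mod 30) but 3 ≡ 3 (mod 5), so the conjunction on the right does not hold.

(←) This fails: k = 19 satisfies both congruences on the right (19 ≡ 4 mod 5 and 19 ≡ 1 mod 6) yet 19 ≡ 19 (mod 30), not 3.

(⇒) fails and (⇐) fails.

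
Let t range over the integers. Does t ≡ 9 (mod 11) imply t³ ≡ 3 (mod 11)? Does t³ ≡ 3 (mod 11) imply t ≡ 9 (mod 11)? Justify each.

Both directions hold.

(⟹) Suppose t ≡ 9 (mod 11). Write t = 11j + 9. Then (11j + 9)³ = 1331j³ + 3267j² + 2673j + 729 = 11(121j³ + 297j² + 243j + 66) + 3, so t³ ≡ 3 (mod 11).

(⟸) Conversely, suppose t³ ≡ 3 (mod 11). The only residue r in {0, …, 10} with r³ ≡ 3 (mod 11) is r = 9, so t ≡ 9 (mod 11).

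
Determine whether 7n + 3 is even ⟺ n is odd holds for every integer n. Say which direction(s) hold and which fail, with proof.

Both directions hold; the statement is true.

(→) Suppose 7n + 3 is even. Since 7 is odd, 7n and n have the same parity, so 7n + 3 ≡ n + 3 (mod 2). As 3 is odd, 7n + 3 is even exactly when n is odd. Thus n is odd.

(←) Conversely, suppose n is odd; write n = 2j + 1. Then 7n + 3 = 7·(2j + 1) + 3 = 2·7j + 10, which is even.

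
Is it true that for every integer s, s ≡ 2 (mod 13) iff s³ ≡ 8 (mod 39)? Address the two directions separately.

(⟹) This fails: take s = 15. Then 15 ≡ 2 (mod 13), but 15³ = 3375 ≡ 21 (mod 39), not 8.

(⟸) This fails: take s = 5. Then 5³ = 125 ≡ 8 (mod 39), yet 5 ≡ 5 (mod 13), not 2.

Both directions fail.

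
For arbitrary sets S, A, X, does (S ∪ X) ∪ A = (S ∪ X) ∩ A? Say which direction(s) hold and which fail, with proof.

Forward inclusion. This inclusion fails. Take S = {1}, A = ∅, X = ∅; then 1 ∈ (S ∪ X) ∪ A but 1 ∉ (S ∪ X) ∩ A.

Reverse inclusion. Let x ∈ (S ∪ X) ∩ A. Then either x ∈ S ∩ A and x ∉ X; or x ∈ A ∩ X and x ∉ S; or x ∈ S ∩ A ∩ X. In each case x ∈ (S ∪ X) ∪ A, so (S ∪ X) ∩ A ⊆ (S ∪ X) ∪ A.

Only the reverse inclusion holds.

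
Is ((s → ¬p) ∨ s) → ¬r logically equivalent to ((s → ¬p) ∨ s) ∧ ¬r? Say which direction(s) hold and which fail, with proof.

Both directions hold.

(→) Assume the antecedent. If s is true, the antecedent forces (s = T, p = F, r = F) or (s = T, p = T, r = F), and ((s → ¬p) ∨ s) ∧ ¬r holds there. If s is false, the antecedent forces (s = F, p = F, r = F) or (s = F, p = T, r = F), and ((s → ¬p) ∨ s) ∧ ¬r holds there. Either way ((s → ¬p) ∨ s) ∧ ¬r holds.

(←) Assume the antecedent. If s is true, the antecedent forces (s = T, p = F, r = F) or (s = T, p = T, r = F), and ((s → ¬p) ∨ s) → ¬r holds there. If s is false, the antecedent forces (s = F, p = F, r = F) or (s = F, p = T, r = F), and ((s → ¬p) ∨ s) → ¬r holds there. Either way ((s → ¬p) ∨ s) → ¬r holds.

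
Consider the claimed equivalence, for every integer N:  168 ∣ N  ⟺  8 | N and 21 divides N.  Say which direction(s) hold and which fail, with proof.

(⟸) Suppose 8 ∣ N and 21 ∣ N. Any common multiple of 8 and 21 is a multiple of their lcm; here gcd(8, 21) = 1, so lcm(8, 21) = 8·21 = 168, so 168 ∣ N.

(⟹) If 168 ∣ N, write N = 168q. Since 168 = 21·8, N = 8·(21q), so 8 ∣ N; and since 168 = 8·21, N = 21·(8q), so 21 ∣ N.

Both directions hold.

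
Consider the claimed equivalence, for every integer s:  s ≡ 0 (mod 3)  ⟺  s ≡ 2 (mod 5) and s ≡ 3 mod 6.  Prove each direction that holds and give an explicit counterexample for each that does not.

(⇒) This fails: s = 0 gives 0 ≡ 0 (mod 3) but 0 ≡ 0 (mod 5), so the conjunction on the right does not hold.

(⇐) Conversely, if s ≡ 2 (mod 5) and s ≡ 3 (mod 6), then by the Chinese remainder theorem s ≡ 27 (mod 30). Since 27 ≡ 0 (mod 3) and 3 ∣ 30, we get s ≡ 0 (mod 3).

Only the converse holds.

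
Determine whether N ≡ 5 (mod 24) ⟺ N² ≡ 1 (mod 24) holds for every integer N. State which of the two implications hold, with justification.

Forward direction. Suppose N ≡ 5 (mod 24). Write N = 24j + 5. Then (24j + 5)² = 576j² + 240j + 25 = 24(24j² + 10j + 1) + 1, so N² ≡ 1 (mod 24).

Converse. This fails: take N = 1. Then 1² = 1 ≡ 1 (mod 24), yet 1 ≡ 1 (mod 24), not 5.

Not equivalent: only (⇒) holds.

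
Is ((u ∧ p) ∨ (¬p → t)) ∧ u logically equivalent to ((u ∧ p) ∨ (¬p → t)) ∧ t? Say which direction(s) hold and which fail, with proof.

(⇒) This fails. Under t = F, u = T, p = T, the left side is true but the right side is false.

(⇐) This fails. Under t = T, u = F, p = F, the left side is false but the right side is true.

Neither direction holds.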